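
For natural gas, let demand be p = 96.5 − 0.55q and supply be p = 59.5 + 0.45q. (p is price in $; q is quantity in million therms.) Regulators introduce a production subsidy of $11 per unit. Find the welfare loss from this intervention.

Competitive equilibrium: 96.5 − 0.55q = 59.5 + 0.45q → q* = 37, p* = 76.15.
The subsidy lowers effective supply by 11: p = 48.5 + 0.45q.
New quantity: 96.5 − 0.55q = 48.5 + 0.45q → q' = 48.
Overproduction Δq = 48 − 37 = 11; wedge = subsidy = 11.
Deadweight loss = ½ × 11 × 11 = $60.50 million.

$60.50 million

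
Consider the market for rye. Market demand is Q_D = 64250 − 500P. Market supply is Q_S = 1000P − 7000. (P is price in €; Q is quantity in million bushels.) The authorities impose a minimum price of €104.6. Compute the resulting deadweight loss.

In inverse form: demand P = 128.5 − 0.002Q, supply P = 7 + 0.001Q.
Competitive equilibrium: 128.5 − 0.002Q = 7 + 0.001Q → Q* = 40500, P* = 47.5.
At the floor P = 104.6, quantity demanded = (128.5 − 104.6)/0.002 = 11950.
Sellers' marginal cost at Q' = 11950: 7 + 0.001·11950 = 18.95.
ΔQ = 40500 − 11950 = 28550; wedge = 104.6 − 18.95 = 85.65.
Welfare loss = ½ × 28550 × 85.65 = €1222653.75 million.

€1222653.75 million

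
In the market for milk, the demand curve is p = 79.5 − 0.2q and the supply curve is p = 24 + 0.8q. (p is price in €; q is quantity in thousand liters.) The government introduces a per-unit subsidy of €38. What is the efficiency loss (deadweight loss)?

Competitive equilibrium: 79.5 − 0.2q = 24 + 0.8q → q* = 55.5, p* = 68.4.
The subsidy lowers effective supply by 38: p = 0.8q − 14.
New quantity: 79.5 − 0.2q = 0.8q − 14 → q' = 93.5.
Overproduction Δq = 93.5 − 55.5 = 38; wedge = subsidy = 38.
DWL = ½ × 38 × 38 = €722 thousand.

€722 thousand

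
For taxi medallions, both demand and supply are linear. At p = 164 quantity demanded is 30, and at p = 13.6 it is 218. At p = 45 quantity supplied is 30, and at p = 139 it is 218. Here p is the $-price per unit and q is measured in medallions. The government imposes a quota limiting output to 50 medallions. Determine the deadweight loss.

Demand slope = (13.6 − 164)/(218 − 30) = −0.8, so p = 188 − 0.8q.
Supply slope = (139 − 45)/(218 − 30) = 0.5, so p = 30 + 0.5q.
Competitive equilibrium: 188 − 0.8q = 30 + 0.5q → q* = 121.5385, p* = 90.7692.
At q = 50: demand price = 188 − 0.8·50 = 148; supply price = 30 + 0.5·50 = 55.
Δq = 121.5385 − 50 = 71.5385; wedge = 148 − 55 = 93.
DWL = ½ × 71.5385 × 93 = $3326.54.

$3326.54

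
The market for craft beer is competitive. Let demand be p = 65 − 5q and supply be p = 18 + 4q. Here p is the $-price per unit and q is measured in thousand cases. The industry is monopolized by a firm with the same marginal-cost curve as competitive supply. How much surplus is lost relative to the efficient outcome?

Competitive equilibrium: 65 − 5q = 18 + 4q → q* = 5.2222, p* = 38.8889.
Marginal revenue: MR = 65 − 10q. Set MR = MC: 65 − 10q = 18 + 4q → q_m = 3.3571.
Price p_m = 65 − 5·3.3571 = 48.2145; MC(q_m) = 18 + 4·3.3571 = 31.4284.
Competitive q* = 5.2222, so Δq = 1.8651; wedge = 48.2145 − 31.4284 = 16.7861.
The triangle = ½ × 1.8651 × 16.7861 = $15.65 thousand.

$15.65 thousand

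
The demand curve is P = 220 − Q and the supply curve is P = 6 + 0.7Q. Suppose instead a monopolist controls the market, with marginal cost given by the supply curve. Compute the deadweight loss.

1847.66

Competitive equilibrium: 220 − Q = 6 + 0.7Q → Q* = 125.88235, P* = 94.11765.
Marginal revenue: MR = 220 − 2Q. Set MR = MC: 220 − 2Q = 6 + 0.7Q → Q_m = 79.25926.
Price P_m = 220 − 1·79.25926 = 140.74074; MC(Q_m) = 6 + 0.7·79.25926 = 61.48148.
Competitive Q* = 125.88235, so ΔQ = 46.62309; wedge = 140.74074 − 61.48148 = 79.25926.
DWL = ½ × 46.62309 × 79.25926 = 1847.66.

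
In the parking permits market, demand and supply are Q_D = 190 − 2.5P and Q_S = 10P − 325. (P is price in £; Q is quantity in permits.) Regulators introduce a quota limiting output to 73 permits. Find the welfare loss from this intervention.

£49

In inverse form: demand P = 76 − 0.4Q, supply P = 32.5 + 0.1Q.
Competitive equilibrium: 76 − 0.4Q = 32.5 + 0.1Q → Q* = 87, P* = 41.2.
At Q = 73: demand price = 76 − 0.4·73 = 46.8; supply price = 32.5 + 0.1·73 = 39.8.
ΔQ = 87 − 73 = 14; wedge = 46.8 − 39.8 = 7.
DWL = ½ × 14 × 7 = £49.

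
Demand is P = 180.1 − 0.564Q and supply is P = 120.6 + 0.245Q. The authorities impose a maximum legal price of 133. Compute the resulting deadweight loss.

Competitive equilibrium: 180.1 − 0.564Q = 120.6 + 0.245Q → Q* = 73.5476, P* = 138.6192.
At the ceiling P = 133, quantity supplied = (133 − 120.6)/0.245 = 50.6122.
Willingness to pay at Q' = 50.6122: 180.1 − 0.564·50.6122 = 151.5547.
ΔQ = 73.5476 − 50.6122 = 22.9354; wedge = 151.5547 − 133 = 18.5547.
DWL = ½ × 22.9354 × 18.5547 = 212.78.

212.78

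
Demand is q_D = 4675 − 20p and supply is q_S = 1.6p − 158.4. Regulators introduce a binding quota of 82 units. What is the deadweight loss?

4669.90

In inverse form: demand p = 233.75 − 0.05q, supply p = 99 + 0.625q.
Competitive equilibrium: 233.75 − 0.05q = 99 + 0.625q → q* = 199.6296, p* = 223.7685.
At q = 82: demand price = 233.75 − 0.05·82 = 229.65; supply price = 99 + 0.625·82 = 150.25.
Δq = 199.6296 − 82 = 117.6296; wedge = 229.65 − 150.25 = 79.4.
Deadweight loss = ½ × 117.6296 × 79.4 = 4669.90.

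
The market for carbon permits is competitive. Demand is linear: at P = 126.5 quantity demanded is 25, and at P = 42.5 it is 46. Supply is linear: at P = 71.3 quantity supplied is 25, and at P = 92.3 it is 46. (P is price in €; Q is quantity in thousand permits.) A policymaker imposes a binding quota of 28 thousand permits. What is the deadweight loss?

Demand slope = (42.5 − 126.5)/(46 − 25) = −4, so P = 226.5 − 4Q.
Supply slope = (92.3 − 71.3)/(46 − 25) = 1, so P = 46.3 + Q.
Competitive equilibrium: 226.5 − 4Q = 46.3 + Q → Q* = 36.04, P* = 82.34.
At Q = 28: demand price = 226.5 − 4·28 = 114.5; supply price = 46.3 + 1·28 = 74.3.
ΔQ = 36.04 − 28 = 8.04; wedge = 114.5 − 74.3 = 40.2.
The triangle = ½ × 8.04 × 40.2 = €161.604 thousand.

€161.604 thousand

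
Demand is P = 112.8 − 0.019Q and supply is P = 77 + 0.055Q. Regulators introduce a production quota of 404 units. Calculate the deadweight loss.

Competitive equilibrium: 112.8 − 0.019Q = 77 + 0.055Q → Q* = 483.7838, P* = 103.6081.
At Q = 404: demand price = 112.8 − 0.019·404 = 105.124; supply price = 77 + 0.055·404 = 99.22.
ΔQ = 483.7838 − 404 = 79.7838; wedge = 105.124 − 99.22 = 5.904.
The triangle = ½ × 79.7838 × 5.904 = 235.52.

235.52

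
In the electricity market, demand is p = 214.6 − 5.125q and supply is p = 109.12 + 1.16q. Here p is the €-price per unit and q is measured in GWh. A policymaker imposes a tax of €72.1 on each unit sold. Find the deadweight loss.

€413.56

Competitive equilibrium: 214.6 − 5.125q = 109.12 + 1.16q → q* = 16.78282, p* = 128.58807.
With the tax, the buyer price exceeds the seller price by 72.1: (214.6 − 5.125q) − (109.12 + 1.16q) = 72.1 → q' = 5.31106.
Δq = 16.78282 − 5.31106 = 11.47176; the wedge equals the tax, 72.1.
Deadweight loss = ½ × 11.47176 × 72.1 = €413.56.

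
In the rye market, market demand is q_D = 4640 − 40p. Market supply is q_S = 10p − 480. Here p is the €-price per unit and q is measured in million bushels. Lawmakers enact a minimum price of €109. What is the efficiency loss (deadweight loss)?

In inverse form: demand p = 116 − 0.025q, supply p = 48 + 0.1q.
Competitive equilibrium: 116 − 0.025q = 48 + 0.1q → q* = 544, p* = 102.4.
At the floor p = 109, quantity demanded = (116 − 109)/0.025 = 280.
Sellers' marginal cost at q' = 280: 48 + 0.1·280 = 76.
Δq = 544 − 280 = 264; wedge = 109 − 76 = 33.
DWL = ½ × 264 × 33 = €4356 million.

€4356 million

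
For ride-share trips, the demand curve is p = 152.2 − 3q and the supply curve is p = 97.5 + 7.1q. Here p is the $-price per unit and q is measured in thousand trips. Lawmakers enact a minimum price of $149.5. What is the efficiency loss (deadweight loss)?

$102.98 thousand

Competitive equilibrium: 152.2 − 3q = 97.5 + 7.1q → q* = 5.4158, p* = 135.9525.
At the floor p = 149.5, quantity demanded = (152.2 − 149.5)/3 = 0.9.
Sellers' marginal cost at q' = 0.9: 97.5 + 7.1·0.9 = 103.89.
Δq = 5.4158 − 0.9 = 4.5158; wedge = 149.5 − 103.89 = 45.61.
DWL = ½ × 4.5158 × 45.61 = $102.98 thousand.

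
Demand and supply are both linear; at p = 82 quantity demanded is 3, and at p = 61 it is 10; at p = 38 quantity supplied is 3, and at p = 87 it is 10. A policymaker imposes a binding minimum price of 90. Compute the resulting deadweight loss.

249.69

Demand slope = (61 − 82)/(10 − 3) = −3, so p = 91 − 3q.
Supply slope = (87 − 38)/(10 − 3) = 7, so p = 17 + 7q.
Competitive equilibrium: 91 − 3q = 17 + 7q → q* = 7.4, p* = 68.8.
At the floor p = 90, quantity demanded = (91 − 90)/3 = 0.3333.
Sellers' marginal cost at q' = 0.3333: 17 + 7·0.3333 = 19.3331.
Δq = 7.4 − 0.3333 = 7.0667; wedge = 90 − 19.3331 = 70.6669.
Welfare loss = ½ × 7.0667 × 70.6669 = 249.69.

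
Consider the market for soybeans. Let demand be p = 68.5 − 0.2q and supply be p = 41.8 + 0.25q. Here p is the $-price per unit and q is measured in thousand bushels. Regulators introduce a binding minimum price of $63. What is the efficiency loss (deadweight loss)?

$228.01 thousand

Competitive equilibrium: 68.5 − 0.2q = 41.8 + 0.25q → q* = 59.3333, p* = 56.6333.
At the floor p = 63, quantity demanded = (68.5 − 63)/0.2 = 27.5.
Sellers' marginal cost at q' = 27.5: 41.8 + 0.25·27.5 = 48.675.
Δq = 59.3333 − 27.5 = 31.8333; wedge = 63 − 48.675 = 14.325.
The triangle = ½ × 31.8333 × 14.325 = $228.01 thousand.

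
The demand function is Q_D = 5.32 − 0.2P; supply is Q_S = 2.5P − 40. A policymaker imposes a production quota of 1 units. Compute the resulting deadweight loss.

In inverse form: demand P = 26.6 − 5Q, supply P = 16 + 0.4Q.
Competitive equilibrium: 26.6 − 5Q = 16 + 0.4Q → Q* = 1.963, P* = 16.7852.
At Q = 1: demand price = 26.6 − 5·1 = 21.6; supply price = 16 + 0.4·1 = 16.4.
ΔQ = 1.963 − 1 = 0.963; wedge = 21.6 − 16.4 = 5.2.
The triangle = ½ × 0.963 × 5.2 = 2.50.

2.50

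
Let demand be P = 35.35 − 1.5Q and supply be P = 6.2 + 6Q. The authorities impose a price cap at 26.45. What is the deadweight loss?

Competitive equilibrium: 35.35 − 1.5Q = 6.2 + 6Q → Q* = 3.8867, P* = 29.52.
At the ceiling P = 26.45, quantity supplied = (26.45 − 6.2)/6 = 3.375.
Willingness to pay at Q' = 3.375: 35.35 − 1.5·3.375 = 30.2875.
ΔQ = 3.8867 − 3.375 = 0.5117; wedge = 30.2875 − 26.45 = 3.8375.
The triangle = ½ × 0.5117 × 3.8375 = 0.98.

0.98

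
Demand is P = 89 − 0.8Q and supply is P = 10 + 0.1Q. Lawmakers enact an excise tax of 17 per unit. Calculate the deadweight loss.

Competitive equilibrium: 89 − 0.8Q = 10 + 0.1Q → Q* = 87.7778, P* = 18.7778.
With the tax, the buyer price exceeds the seller price by 17: (89 − 0.8Q) − (10 + 0.1Q) = 17 → Q' = 68.8889.
ΔQ = 87.7778 − 68.8889 = 18.8889; the wedge equals the tax, 17.
DWL = ½ × 18.8889 × 17 = 160.56.

160.56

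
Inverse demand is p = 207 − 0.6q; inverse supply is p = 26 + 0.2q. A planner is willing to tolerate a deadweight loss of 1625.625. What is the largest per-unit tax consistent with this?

Competitive equilibrium: 207 − 0.6q = 26 + 0.2q → q* = 226.25, p* = 71.25.
A tax t gives Δq = t/0.8 and wedge t, so DWL = t²/1.6.
t²/1.6 = 1625.625 → t² = 2601 → t = 51.

51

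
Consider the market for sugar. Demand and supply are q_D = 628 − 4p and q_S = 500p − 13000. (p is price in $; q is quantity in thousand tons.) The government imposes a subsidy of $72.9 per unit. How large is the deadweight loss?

In inverse form: demand p = 157 − 0.25q, supply p = 26 + 0.002q.
Competitive equilibrium: 157 − 0.25q = 26 + 0.002q → q* = 519.8413, p* = 27.0397.
The subsidy lowers effective supply by 72.9: p = 0.002q − 46.9.
New quantity: 157 − 0.25q = 0.002q − 46.9 → q' = 809.127.
Overproduction Δq = 809.127 − 519.8413 = 289.2857; wedge = subsidy = 72.9.
DWL = ½ × 289.2857 × 72.9 = $10544.46 thousand.

$10544.46 thousand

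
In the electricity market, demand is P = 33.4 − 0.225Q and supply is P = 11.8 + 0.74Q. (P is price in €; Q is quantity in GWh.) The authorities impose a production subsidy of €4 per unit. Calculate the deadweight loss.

€8.29

Competitive equilibrium: 33.4 − 0.225Q = 11.8 + 0.74Q → Q* = 22.3834, P* = 28.3637.
The subsidy lowers effective supply by 4: P = 7.8 + 0.74Q.
New quantity: 33.4 − 0.225Q = 7.8 + 0.74Q → Q' = 26.5285.
Overproduction ΔQ = 26.5285 − 22.3834 = 4.1451; wedge = subsidy = 4.
The triangle = ½ × 4.1451 × 4 = €8.29.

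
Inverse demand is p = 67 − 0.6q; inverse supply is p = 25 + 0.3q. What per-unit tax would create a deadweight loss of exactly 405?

27

Competitive equilibrium: 67 − 0.6q = 25 + 0.3q → q* = 46.6667, p* = 39.
A tax t gives Δq = t/0.9 and wedge t, so DWL = t²/1.8.
t²/1.8 = 405 → t² = 729 → t = 27.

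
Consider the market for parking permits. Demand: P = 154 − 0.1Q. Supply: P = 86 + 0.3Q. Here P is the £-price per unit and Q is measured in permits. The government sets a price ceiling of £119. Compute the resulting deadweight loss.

Competitive equilibrium: 154 − 0.1Q = 86 + 0.3Q → Q* = 170, P* = 137.
At the ceiling P = 119, quantity supplied = (119 − 86)/0.3 = 110.
Willingness to pay at Q' = 110: 154 − 0.1·110 = 143.
ΔQ = 170 − 110 = 60; wedge = 143 − 119 = 24.
Welfare loss = ½ × 60 × 24 = £720.

£720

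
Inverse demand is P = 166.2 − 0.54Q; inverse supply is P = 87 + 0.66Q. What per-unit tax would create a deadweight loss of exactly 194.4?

Competitive equilibrium: 166.2 − 0.54Q = 87 + 0.66Q → Q* = 66, P* = 130.56.
A tax t gives ΔQ = t/1.2 and wedge t, so DWL = t²/2.4.
t²/2.4 = 194.4 → t² = 466.56 → t = 21.6.

21.6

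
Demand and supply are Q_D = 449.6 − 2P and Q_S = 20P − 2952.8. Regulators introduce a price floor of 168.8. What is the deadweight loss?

220.10

In inverse form: demand P = 224.8 − 0.5Q, supply P = 147.64 + 0.05Q.
Competitive equilibrium: 224.8 − 0.5Q = 147.64 + 0.05Q → Q* = 140.2909, P* = 154.6545.
At the floor P = 168.8, quantity demanded = (224.8 − 168.8)/0.5 = 112.
Sellers' marginal cost at Q' = 112: 147.64 + 0.05·112 = 153.24.
ΔQ = 140.2909 − 112 = 28.2909; wedge = 168.8 − 153.24 = 15.56.
Deadweight loss = ½ × 28.2909 × 15.56 = 220.10.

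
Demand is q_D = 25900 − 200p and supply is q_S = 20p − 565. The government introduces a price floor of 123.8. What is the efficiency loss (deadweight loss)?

13510.02

In inverse form: demand p = 129.5 − 0.005q, supply p = 28.25 + 0.05q.
Competitive equilibrium: 129.5 − 0.005q = 28.25 + 0.05q → q* = 1840.9091, p* = 120.2955.
At the floor p = 123.8, quantity demanded = (129.5 − 123.8)/0.005 = 1140.
Sellers' marginal cost at q' = 1140: 28.25 + 0.05·1140 = 85.25.
Δq = 1840.9091 − 1140 = 700.9091; wedge = 123.8 − 85.25 = 38.55.
Welfare loss = ½ × 700.9091 × 38.55 = 13510.02.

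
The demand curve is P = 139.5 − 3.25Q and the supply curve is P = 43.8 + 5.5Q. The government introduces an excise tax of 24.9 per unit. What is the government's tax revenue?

Competitive equilibrium: 139.5 − 3.25Q = 43.8 + 5.5Q → Q* = 10.9371, P* = 103.9543.
With the tax, the buyer price exceeds the seller price by 24.9: (139.5 − 3.25Q) − (43.8 + 5.5Q) = 24.9 → Q' = 8.0914.
Tax revenue = 24.9 × 8.0914 = 201.48.

201.48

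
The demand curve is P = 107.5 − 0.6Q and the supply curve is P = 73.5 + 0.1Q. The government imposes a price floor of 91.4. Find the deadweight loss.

Competitive equilibrium: 107.5 − 0.6Q = 73.5 + 0.1Q → Q* = 48.5714, P* = 78.3571.
At the floor P = 91.4, quantity demanded = (107.5 − 91.4)/0.6 = 26.8333.
Sellers' marginal cost at Q' = 26.8333: 73.5 + 0.1·26.8333 = 76.1833.
ΔQ = 48.5714 − 26.8333 = 21.7381; wedge = 91.4 − 76.1833 = 15.2167.
Deadweight loss = ½ × 21.7381 × 15.2167 = 165.39.

165.39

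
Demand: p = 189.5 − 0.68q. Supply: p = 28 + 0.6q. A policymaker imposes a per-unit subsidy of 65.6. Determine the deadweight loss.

Competitive equilibrium: 189.5 − 0.68q = 28 + 0.6q → q* = 126.1719, p* = 103.7031.
The subsidy lowers effective supply by 65.6: p = 0.6q − 37.6.
New quantity: 189.5 − 0.68q = 0.6q − 37.6 → q' = 177.4219.
Overproduction Δq = 177.4219 − 126.1719 = 51.25; wedge = subsidy = 65.6.
Welfare loss = ½ × 51.25 × 65.6 = 1681.

1681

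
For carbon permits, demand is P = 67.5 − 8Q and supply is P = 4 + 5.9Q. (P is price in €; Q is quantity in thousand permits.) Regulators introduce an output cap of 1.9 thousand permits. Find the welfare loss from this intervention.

€49.48 thousand

Competitive equilibrium: 67.5 − 8Q = 4 + 5.9Q → Q* = 4.5683, P* = 30.9532.
At Q = 1.9: demand price = 67.5 − 8·1.9 = 52.3; supply price = 4 + 5.9·1.9 = 15.21.
ΔQ = 4.5683 − 1.9 = 2.6683; wedge = 52.3 − 15.21 = 37.09.
Welfare loss = ½ × 2.6683 × 37.09 = €49.48 thousand.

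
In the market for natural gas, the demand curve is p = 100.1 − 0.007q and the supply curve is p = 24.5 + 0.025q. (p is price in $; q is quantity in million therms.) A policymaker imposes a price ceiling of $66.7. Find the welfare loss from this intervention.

$7279.204 million

Competitive equilibrium: 100.1 − 0.007q = 24.5 + 0.025q → q* = 2362.5, p* = 83.5625.
At the ceiling p = 66.7, quantity supplied = (66.7 − 24.5)/0.025 = 1688.
Willingness to pay at q' = 1688: 100.1 − 0.007·1688 = 88.284.
Δq = 2362.5 − 1688 = 674.5; wedge = 88.284 − 66.7 = 21.584.
DWL = ½ × 674.5 × 21.584 = $7279.204 million.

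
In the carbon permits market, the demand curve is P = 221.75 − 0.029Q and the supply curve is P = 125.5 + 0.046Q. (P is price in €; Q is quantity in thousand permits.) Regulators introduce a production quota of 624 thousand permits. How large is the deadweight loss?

€16302.02 thousand

Competitive equilibrium: 221.75 − 0.029Q = 125.5 + 0.046Q → Q* = 1283.3333, P* = 184.5333.
At Q = 624: demand price = 221.75 − 0.029·624 = 203.654; supply price = 125.5 + 0.046·624 = 154.204.
ΔQ = 1283.3333 − 624 = 659.3333; wedge = 203.654 − 154.204 = 49.45.
DWL = ½ × 659.3333 × 49.45 = €16302.02 thousand.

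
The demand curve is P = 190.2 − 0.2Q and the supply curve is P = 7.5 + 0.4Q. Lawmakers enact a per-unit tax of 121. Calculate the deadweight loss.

12200.83

Competitive equilibrium: 190.2 − 0.2Q = 7.5 + 0.4Q → Q* = 304.5, P* = 129.3.
With the tax, the buyer price exceeds the seller price by 121: (190.2 − 0.2Q) − (7.5 + 0.4Q) = 121 → Q' = 102.83333.
ΔQ = 304.5 − 102.83333 = 201.66667; the wedge equals the tax, 121.
DWL = ½ × 201.66667 × 121 = 12200.83.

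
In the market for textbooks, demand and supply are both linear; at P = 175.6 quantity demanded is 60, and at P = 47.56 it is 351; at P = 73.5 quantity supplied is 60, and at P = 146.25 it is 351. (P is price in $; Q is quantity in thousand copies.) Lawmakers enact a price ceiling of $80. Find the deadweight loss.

$5132.54 thousand

Demand slope = (47.56 − 175.6)/(351 − 60) = −0.44, so P = 202 − 0.44Q.
Supply slope = (146.25 − 73.5)/(351 − 60) = 0.25, so P = 58.5 + 0.25Q.
Competitive equilibrium: 202 − 0.44Q = 58.5 + 0.25Q → Q* = 207.971, P* = 110.4928.
At the ceiling P = 80, quantity supplied = (80 − 58.5)/0.25 = 86.
Willingness to pay at Q' = 86: 202 − 0.44·86 = 164.16.
ΔQ = 207.971 − 86 = 121.971; wedge = 164.16 − 80 = 84.16.
Welfare loss = ½ × 121.971 × 84.16 = $5132.54 thousand.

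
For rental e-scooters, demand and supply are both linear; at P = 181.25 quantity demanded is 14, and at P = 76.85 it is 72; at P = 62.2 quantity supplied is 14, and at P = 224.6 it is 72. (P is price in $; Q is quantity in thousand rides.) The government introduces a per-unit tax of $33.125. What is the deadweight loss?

Demand slope = (76.85 − 181.25)/(72 − 14) = −1.8, so P = 206.45 − 1.8Q.
Supply slope = (224.6 − 62.2)/(72 − 14) = 2.8, so P = 23 + 2.8Q.
Competitive equilibrium: 206.45 − 1.8Q = 23 + 2.8Q → Q* = 39.8804, P* = 134.6652.
With the tax, the buyer price exceeds the seller price by 33.125: (206.45 − 1.8Q) − (23 + 2.8Q) = 33.125 → Q' = 32.6793.
ΔQ = 39.8804 − 32.6793 = 7.2011; the wedge equals the tax, 33.125.
The triangle = ½ × 7.2011 × 33.125 = $119.27 thousand.

$119.27 thousand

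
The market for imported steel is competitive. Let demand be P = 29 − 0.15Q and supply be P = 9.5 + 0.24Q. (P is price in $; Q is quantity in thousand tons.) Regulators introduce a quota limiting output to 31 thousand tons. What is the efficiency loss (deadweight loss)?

Competitive equilibrium: 29 − 0.15Q = 9.5 + 0.24Q → Q* = 50, P* = 21.5.
At Q = 31: demand price = 29 − 0.15·31 = 24.35; supply price = 9.5 + 0.24·31 = 16.94.
ΔQ = 50 − 31 = 19; wedge = 24.35 − 16.94 = 7.41.
Deadweight loss = ½ × 19 × 7.41 = $70.395 thousand.

$70.395 thousand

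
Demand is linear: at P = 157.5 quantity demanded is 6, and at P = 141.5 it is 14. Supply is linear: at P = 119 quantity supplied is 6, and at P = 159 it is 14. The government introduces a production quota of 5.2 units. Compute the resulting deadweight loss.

138.915

Demand slope = (141.5 − 157.5)/(14 − 6) = −2, so P = 169.5 − 2Q.
Supply slope = (159 − 119)/(14 − 6) = 5, so P = 89 + 5Q.
Competitive equilibrium: 169.5 − 2Q = 89 + 5Q → Q* = 11.5, P* = 146.5.
At Q = 5.2: demand price = 169.5 − 2·5.2 = 159.1; supply price = 89 + 5·5.2 = 115.
ΔQ = 11.5 − 5.2 = 6.3; wedge = 159.1 − 115 = 44.1.
Deadweight loss = ½ × 6.3 × 44.1 = 138.915.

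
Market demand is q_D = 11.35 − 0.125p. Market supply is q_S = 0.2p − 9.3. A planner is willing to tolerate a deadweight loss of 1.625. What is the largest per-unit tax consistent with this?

In inverse form: demand p = 90.8 − 8q, supply p = 46.5 + 5q.
Competitive equilibrium: 90.8 − 8q = 46.5 + 5q → q* = 3.4077, p* = 63.5385.
A tax t gives Δq = t/13 and wedge t, so DWL = t²/26.
t²/26 = 1.625 → t² = 42.25 → t = 6.5.

6.5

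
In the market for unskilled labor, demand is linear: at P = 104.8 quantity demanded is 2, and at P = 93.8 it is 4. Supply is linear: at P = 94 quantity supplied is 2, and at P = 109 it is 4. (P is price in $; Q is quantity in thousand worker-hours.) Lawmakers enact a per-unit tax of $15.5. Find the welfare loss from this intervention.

Demand slope = (93.8 − 104.8)/(4 − 2) = −5.5, so P = 115.8 − 5.5Q.
Supply slope = (109 − 94)/(4 − 2) = 7.5, so P = 79 + 7.5Q.
Competitive equilibrium: 115.8 − 5.5Q = 79 + 7.5Q → Q* = 2.8308, P* = 100.2308.
With the tax, the buyer price exceeds the seller price by 15.5: (115.8 − 5.5Q) − (79 + 7.5Q) = 15.5 → Q' = 1.6385.
ΔQ = 2.8308 − 1.6385 = 1.1923; the wedge equals the tax, 15.5.
Welfare loss = ½ × 1.1923 × 15.5 = $9.24 thousand.

$9.24 thousand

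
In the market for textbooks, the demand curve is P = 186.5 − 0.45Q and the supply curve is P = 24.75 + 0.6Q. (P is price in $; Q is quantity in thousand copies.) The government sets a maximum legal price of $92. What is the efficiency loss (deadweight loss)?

Competitive equilibrium: 186.5 − 0.45Q = 24.75 + 0.6Q → Q* = 154.0476, P* = 117.1786.
At the ceiling P = 92, quantity supplied = (92 − 24.75)/0.6 = 112.0833.
Willingness to pay at Q' = 112.0833: 186.5 − 0.45·112.0833 = 136.0625.
ΔQ = 154.0476 − 112.0833 = 41.9643; wedge = 136.0625 − 92 = 44.0625.
DWL = ½ × 41.9643 × 44.0625 = $924.53 thousand.

$924.53 thousand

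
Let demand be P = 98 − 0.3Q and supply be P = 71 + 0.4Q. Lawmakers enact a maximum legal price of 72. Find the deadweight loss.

Competitive equilibrium: 98 − 0.3Q = 71 + 0.4Q → Q* = 38.5714, P* = 86.4286.
At the ceiling P = 72, quantity supplied = (72 − 71)/0.4 = 2.5.
Willingness to pay at Q' = 2.5: 98 − 0.3·2.5 = 97.25.
ΔQ = 38.5714 − 2.5 = 36.0714; wedge = 97.25 − 72 = 25.25.
DWL = ½ × 36.0714 × 25.25 = 455.40.

455.40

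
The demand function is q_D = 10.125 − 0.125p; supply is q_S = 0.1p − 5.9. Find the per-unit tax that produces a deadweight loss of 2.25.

9

In inverse form: demand p = 81 − 8q, supply p = 59 + 10q.
Competitive equilibrium: 81 − 8q = 59 + 10q → q* = 1.2222, p* = 71.2222.
A tax t gives Δq = t/18 and wedge t, so DWL = t²/36.
t²/36 = 2.25 → t² = 81 → t = 9.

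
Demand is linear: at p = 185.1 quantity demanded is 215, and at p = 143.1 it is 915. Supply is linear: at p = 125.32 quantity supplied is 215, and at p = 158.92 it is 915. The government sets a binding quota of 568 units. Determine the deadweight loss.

2171.21

Demand slope = (143.1 − 185.1)/(915 − 215) = −0.06, so p = 198 − 0.06q.
Supply slope = (158.92 − 125.32)/(915 − 215) = 0.048, so p = 115 + 0.048q.
Competitive equilibrium: 198 − 0.06q = 115 + 0.048q → q* = 768.5185, p* = 151.8889.
At q = 568: demand price = 198 − 0.06·568 = 163.92; supply price = 115 + 0.048·568 = 142.264.
Δq = 768.5185 − 568 = 200.5185; wedge = 163.92 − 142.264 = 21.656.
Deadweight loss = ½ × 200.5185 × 21.656 = 2171.21.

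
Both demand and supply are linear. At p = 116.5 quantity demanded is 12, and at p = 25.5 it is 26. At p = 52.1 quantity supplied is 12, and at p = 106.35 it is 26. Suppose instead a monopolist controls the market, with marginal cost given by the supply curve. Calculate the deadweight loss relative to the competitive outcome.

255.14

Demand slope = (25.5 − 116.5)/(26 − 12) = −6.5, so p = 194.5 − 6.5q.
Supply slope = (106.35 − 52.1)/(26 − 12) = 3.875, so p = 5.6 + 3.875q.
Competitive equilibrium: 194.5 − 6.5q = 5.6 + 3.875q → q* = 18.2072, p* = 76.153.
Marginal revenue: MR = 194.5 − 13q. Set MR = MC: 194.5 − 13q = 5.6 + 3.875q → q_m = 11.1941.
Price p_m = 194.5 − 6.5·11.1941 = 121.7384; MC(q_m) = 5.6 + 3.875·11.1941 = 48.9771.
Competitive q* = 18.2072, so Δq = 7.0131; wedge = 121.7384 − 48.9771 = 72.7613.
DWL = ½ × 7.0131 × 72.7613 = 255.14.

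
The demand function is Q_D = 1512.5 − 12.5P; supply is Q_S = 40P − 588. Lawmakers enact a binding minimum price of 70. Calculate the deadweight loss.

7378.13

In inverse form: demand P = 121 − 0.08Q, supply P = 14.7 + 0.025Q.
Competitive equilibrium: 121 − 0.08Q = 14.7 + 0.025Q → Q* = 1012.381, P* = 40.0095.
At the floor P = 70, quantity demanded = (121 − 70)/0.08 = 637.5.
Sellers' marginal cost at Q' = 637.5: 14.7 + 0.025·637.5 = 30.6375.
ΔQ = 1012.381 − 637.5 = 374.881; wedge = 70 − 30.6375 = 39.3625.
DWL = ½ × 374.881 × 39.3625 = 7378.13.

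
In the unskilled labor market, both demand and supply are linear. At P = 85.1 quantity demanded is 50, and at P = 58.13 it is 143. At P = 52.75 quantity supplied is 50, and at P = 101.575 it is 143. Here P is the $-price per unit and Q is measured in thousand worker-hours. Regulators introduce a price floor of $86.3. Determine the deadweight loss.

Demand slope = (58.13 − 85.1)/(143 − 50) = −0.29, so P = 99.6 − 0.29Q.
Supply slope = (101.575 − 52.75)/(143 − 50) = 0.525, so P = 26.5 + 0.525Q.
Competitive equilibrium: 99.6 − 0.29Q = 26.5 + 0.525Q → Q* = 89.6933, P* = 73.589.
At the floor P = 86.3, quantity demanded = (99.6 − 86.3)/0.29 = 45.8621.
Sellers' marginal cost at Q' = 45.8621: 26.5 + 0.525·45.8621 = 50.5776.
ΔQ = 89.6933 − 45.8621 = 43.8312; wedge = 86.3 − 50.5776 = 35.7224.
The triangle = ½ × 43.8312 × 35.7224 = $782.88 thousand.

$782.88 thousand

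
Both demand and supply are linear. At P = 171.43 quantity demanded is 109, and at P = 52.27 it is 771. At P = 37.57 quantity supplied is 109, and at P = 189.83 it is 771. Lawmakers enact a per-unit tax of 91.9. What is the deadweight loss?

10299.52

Demand slope = (52.27 − 171.43)/(771 − 109) = −0.18, so P = 191.05 − 0.18Q.
Supply slope = (189.83 − 37.57)/(771 − 109) = 0.23, so P = 12.5 + 0.23Q.
Competitive equilibrium: 191.05 − 0.18Q = 12.5 + 0.23Q → Q* = 435.4878, P* = 112.6622.
With the tax, the buyer price exceeds the seller price by 91.9: (191.05 − 0.18Q) − (12.5 + 0.23Q) = 91.9 → Q' = 211.3415.
ΔQ = 435.4878 − 211.3415 = 224.1463; the wedge equals the tax, 91.9.
Deadweight loss = ½ × 224.1463 × 91.9 = 10299.52.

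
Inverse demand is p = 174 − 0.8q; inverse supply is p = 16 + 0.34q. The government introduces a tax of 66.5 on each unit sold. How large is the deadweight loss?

1939.58

Competitive equilibrium: 174 − 0.8q = 16 + 0.34q → q* = 138.5965, p* = 63.1228.
With the tax, the buyer price exceeds the seller price by 66.5: (174 − 0.8q) − (16 + 0.34q) = 66.5 → q' = 80.2632.
Δq = 138.5965 − 80.2632 = 58.3333; the wedge equals the tax, 66.5.
Deadweight loss = ½ × 58.3333 × 66.5 = 1939.58.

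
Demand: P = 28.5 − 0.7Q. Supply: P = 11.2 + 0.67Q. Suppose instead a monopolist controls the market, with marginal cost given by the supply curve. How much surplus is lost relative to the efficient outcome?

12.49

Competitive equilibrium: 28.5 − 0.7Q = 11.2 + 0.67Q → Q* = 12.6277, P* = 19.6606.
Marginal revenue: MR = 28.5 − 1.4Q. Set MR = MC: 28.5 − 1.4Q = 11.2 + 0.67Q → Q_m = 8.3575.
Price P_m = 28.5 − 0.7·8.3575 = 22.6498; MC(Q_m) = 11.2 + 0.67·8.3575 = 16.7995.
Competitive Q* = 12.6277, so ΔQ = 4.2702; wedge = 22.6498 − 16.7995 = 5.8503.
Welfare loss = ½ × 4.2702 × 5.8503 = 12.49.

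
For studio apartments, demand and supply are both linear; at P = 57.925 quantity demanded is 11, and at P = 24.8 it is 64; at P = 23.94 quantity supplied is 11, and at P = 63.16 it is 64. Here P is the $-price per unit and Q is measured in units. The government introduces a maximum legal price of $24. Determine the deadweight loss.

$420.32

Demand slope = (24.8 − 57.925)/(64 − 11) = −0.625, so P = 64.8 − 0.625Q.
Supply slope = (63.16 − 23.94)/(64 − 11) = 0.74, so P = 15.8 + 0.74Q.
Competitive equilibrium: 64.8 − 0.625Q = 15.8 + 0.74Q → Q* = 35.8974, P* = 42.3641.
At the ceiling P = 24, quantity supplied = (24 − 15.8)/0.74 = 11.0811.
Willingness to pay at Q' = 11.0811: 64.8 − 0.625·11.0811 = 57.8743.
ΔQ = 35.8974 − 11.0811 = 24.8163; wedge = 57.8743 − 24 = 33.8743.
The triangle = ½ × 24.8163 × 33.8743 = $420.32.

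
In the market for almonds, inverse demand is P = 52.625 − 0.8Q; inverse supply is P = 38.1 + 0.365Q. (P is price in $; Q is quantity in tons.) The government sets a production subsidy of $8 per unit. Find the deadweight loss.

$27.47

Competitive equilibrium: 52.625 − 0.8Q = 38.1 + 0.365Q → Q* = 12.4678, P* = 42.6508.
The subsidy lowers effective supply by 8: P = 30.1 + 0.365Q.
New quantity: 52.625 − 0.8Q = 30.1 + 0.365Q → Q' = 19.3348.
Overproduction ΔQ = 19.3348 − 12.4678 = 6.867; wedge = subsidy = 8.
DWL = ½ × 6.867 × 8 = $27.47.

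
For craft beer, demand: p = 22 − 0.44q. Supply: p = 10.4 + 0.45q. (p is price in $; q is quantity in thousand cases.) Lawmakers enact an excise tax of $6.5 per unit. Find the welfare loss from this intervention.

$23.74 thousand

Competitive equilibrium: 22 − 0.44q = 10.4 + 0.45q → q* = 13.0337, p* = 16.2652.
With the tax, the buyer price exceeds the seller price by 6.5: (22 − 0.44q) − (10.4 + 0.45q) = 6.5 → q' = 5.7303.
Δq = 13.0337 − 5.7303 = 7.3034; the wedge equals the tax, 6.5.
Welfare loss = ½ × 7.3034 × 6.5 = $23.74 thousand.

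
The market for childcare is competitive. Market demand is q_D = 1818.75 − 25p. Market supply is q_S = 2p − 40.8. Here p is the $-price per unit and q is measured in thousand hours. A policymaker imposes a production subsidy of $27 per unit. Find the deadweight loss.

In inverse form: demand p = 72.75 − 0.04q, supply p = 20.4 + 0.5q.
Competitive equilibrium: 72.75 − 0.04q = 20.4 + 0.5q → q* = 96.9444, p* = 68.8722.
The subsidy lowers effective supply by 27: p = 0.5q − 6.6.
New quantity: 72.75 − 0.04q = 0.5q − 6.6 → q' = 146.9444.
Overproduction Δq = 146.9444 − 96.9444 = 50; wedge = subsidy = 27.
Welfare loss = ½ × 50 × 27 = $675 thousand.

$675 thousand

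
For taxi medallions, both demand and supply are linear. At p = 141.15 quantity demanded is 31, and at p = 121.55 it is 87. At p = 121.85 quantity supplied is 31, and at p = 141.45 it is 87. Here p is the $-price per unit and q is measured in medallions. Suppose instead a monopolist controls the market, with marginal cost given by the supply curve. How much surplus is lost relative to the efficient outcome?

Demand slope = (121.55 − 141.15)/(87 − 31) = −0.35, so p = 152 − 0.35q.
Supply slope = (141.45 − 121.85)/(87 − 31) = 0.35, so p = 111 + 0.35q.
Competitive equilibrium: 152 − 0.35q = 111 + 0.35q → q* = 58.5714, p* = 131.5.
Marginal revenue: MR = 152 − 0.7q. Set MR = MC: 152 − 0.7q = 111 + 0.35q → q_m = 39.0476.
Price p_m = 152 − 0.35·39.0476 = 138.3333; MC(q_m) = 111 + 0.35·39.0476 = 124.6667.
Competitive q* = 58.5714, so Δq = 19.5238; wedge = 138.3333 − 124.6667 = 13.6666.
Deadweight loss = ½ × 19.5238 × 13.6666 = $133.41.

$133.41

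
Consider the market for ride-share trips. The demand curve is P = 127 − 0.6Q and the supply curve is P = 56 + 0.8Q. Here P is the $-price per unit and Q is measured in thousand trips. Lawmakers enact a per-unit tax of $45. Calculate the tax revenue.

Competitive equilibrium: 127 − 0.6Q = 56 + 0.8Q → Q* = 50.7143, P* = 96.5714.
With the tax, the buyer price exceeds the seller price by 45: (127 − 0.6Q) − (56 + 0.8Q) = 45 → Q' = 18.5714.
Tax revenue = 45 × 18.5714 = $835.71 thousand.

$835.71 thousand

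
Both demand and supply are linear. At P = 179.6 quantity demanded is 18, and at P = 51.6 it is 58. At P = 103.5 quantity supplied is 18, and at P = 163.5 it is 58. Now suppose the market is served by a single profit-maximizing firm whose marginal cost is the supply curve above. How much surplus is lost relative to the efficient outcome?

Demand slope = (51.6 − 179.6)/(58 − 18) = −3.2, so P = 237.2 − 3.2Q.
Supply slope = (163.5 − 103.5)/(58 − 18) = 1.5, so P = 76.5 + 1.5Q.
Competitive equilibrium: 237.2 − 3.2Q = 76.5 + 1.5Q → Q* = 34.1915, P* = 127.7872.
Marginal revenue: MR = 237.2 − 6.4Q. Set MR = MC: 237.2 − 6.4Q = 76.5 + 1.5Q → Q_m = 20.3418.
Price P_m = 237.2 − 3.2·20.3418 = 172.1062; MC(Q_m) = 76.5 + 1.5·20.3418 = 107.0127.
Competitive Q* = 34.1915, so ΔQ = 13.8497; wedge = 172.1062 − 107.0127 = 65.0935.
Welfare loss = ½ × 13.8497 × 65.0935 = 450.76.

450.76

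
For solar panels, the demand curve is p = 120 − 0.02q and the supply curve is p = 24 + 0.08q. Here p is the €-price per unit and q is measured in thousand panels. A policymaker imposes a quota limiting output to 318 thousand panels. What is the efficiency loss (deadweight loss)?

€20608.20 thousand

Competitive equilibrium: 120 − 0.02q = 24 + 0.08q → q* = 960, p* = 100.8.
At q = 318: demand price = 120 − 0.02·318 = 113.64; supply price = 24 + 0.08·318 = 49.44.
Δq = 960 − 318 = 642; wedge = 113.64 − 49.44 = 64.2.
The triangle = ½ × 642 × 64.2 = €20608.20 thousand.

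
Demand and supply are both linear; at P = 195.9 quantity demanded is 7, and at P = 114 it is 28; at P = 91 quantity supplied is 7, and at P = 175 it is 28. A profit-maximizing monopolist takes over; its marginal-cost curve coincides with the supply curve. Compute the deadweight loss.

177.43

Demand slope = (114 − 195.9)/(28 − 7) = −3.9, so P = 223.2 − 3.9Q.
Supply slope = (175 − 91)/(28 − 7) = 4, so P = 63 + 4Q.
Competitive equilibrium: 223.2 − 3.9Q = 63 + 4Q → Q* = 20.2785, P* = 144.1139.
Marginal revenue: MR = 223.2 − 7.8Q. Set MR = MC: 223.2 − 7.8Q = 63 + 4Q → Q_m = 13.5763.
Price P_m = 223.2 − 3.9·13.5763 = 170.2524; MC(Q_m) = 63 + 4·13.5763 = 117.3052.
Competitive Q* = 20.2785, so ΔQ = 6.7022; wedge = 170.2524 − 117.3052 = 52.9472.
Welfare loss = ½ × 6.7022 × 52.9472 = 177.43.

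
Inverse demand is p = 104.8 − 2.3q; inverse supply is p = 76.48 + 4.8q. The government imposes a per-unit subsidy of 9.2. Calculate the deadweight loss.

5.96

Competitive equilibrium: 104.8 − 2.3q = 76.48 + 4.8q → q* = 3.9887, p* = 95.6259.
The subsidy lowers effective supply by 9.2: p = 67.28 + 4.8q.
New quantity: 104.8 − 2.3q = 67.28 + 4.8q → q' = 5.2845.
Overproduction Δq = 5.2845 − 3.9887 = 1.2958; wedge = subsidy = 9.2.
Welfare loss = ½ × 1.2958 × 9.2 = 5.96.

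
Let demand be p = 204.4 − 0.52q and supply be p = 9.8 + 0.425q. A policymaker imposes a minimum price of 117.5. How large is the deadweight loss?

711.71

Competitive equilibrium: 204.4 − 0.52q = 9.8 + 0.425q → q* = 205.9259, p* = 97.3185.
At the floor p = 117.5, quantity demanded = (204.4 − 117.5)/0.52 = 167.1154.
Sellers' marginal cost at q' = 167.1154: 9.8 + 0.425·167.1154 = 80.824.
Δq = 205.9259 − 167.1154 = 38.8105; wedge = 117.5 − 80.824 = 36.676.
Deadweight loss = ½ × 38.8105 × 36.676 = 711.71.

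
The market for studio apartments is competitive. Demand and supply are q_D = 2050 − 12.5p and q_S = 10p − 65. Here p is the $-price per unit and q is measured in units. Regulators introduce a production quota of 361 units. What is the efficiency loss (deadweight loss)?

In inverse form: demand p = 164 − 0.08q, supply p = 6.5 + 0.1q.
Competitive equilibrium: 164 − 0.08q = 6.5 + 0.1q → q* = 875, p* = 94.
At q = 361: demand price = 164 − 0.08·361 = 135.12; supply price = 6.5 + 0.1·361 = 42.6.
Δq = 875 − 361 = 514; wedge = 135.12 − 42.6 = 92.52.
The triangle = ½ × 514 × 92.52 = $23777.64.

$23777.64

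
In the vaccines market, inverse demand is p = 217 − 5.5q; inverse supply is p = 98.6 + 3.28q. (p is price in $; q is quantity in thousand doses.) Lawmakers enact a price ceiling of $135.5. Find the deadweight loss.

$21.93 thousand

Competitive equilibrium: 217 − 5.5q = 98.6 + 3.28q → q* = 13.4852, p* = 142.8314.
At the ceiling p = 135.5, quantity supplied = (135.5 − 98.6)/3.28 = 11.25.
Willingness to pay at q' = 11.25: 217 − 5.5·11.25 = 155.125.
Δq = 13.4852 − 11.25 = 2.2352; wedge = 155.125 − 135.5 = 19.625.
The triangle = ½ × 2.2352 × 19.625 = $21.93 thousand.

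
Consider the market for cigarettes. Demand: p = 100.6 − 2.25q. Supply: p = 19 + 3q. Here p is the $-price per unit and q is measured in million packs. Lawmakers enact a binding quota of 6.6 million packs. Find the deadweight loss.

$209.93 million

Competitive equilibrium: 100.6 − 2.25q = 19 + 3q → q* = 15.5429, p* = 65.6286.
At q = 6.6: demand price = 100.6 − 2.25·6.6 = 85.75; supply price = 19 + 3·6.6 = 38.8.
Δq = 15.5429 − 6.6 = 8.9429; wedge = 85.75 − 38.8 = 46.95.
DWL = ½ × 8.9429 × 46.95 = $209.93 million.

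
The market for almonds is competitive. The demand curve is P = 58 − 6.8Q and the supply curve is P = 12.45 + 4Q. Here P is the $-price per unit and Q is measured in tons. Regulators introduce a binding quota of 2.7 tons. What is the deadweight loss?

Competitive equilibrium: 58 − 6.8Q = 12.45 + 4Q → Q* = 4.2176, P* = 29.3204.
At Q = 2.7: demand price = 58 − 6.8·2.7 = 39.64; supply price = 12.45 + 4·2.7 = 23.25.
ΔQ = 4.2176 − 2.7 = 1.5176; wedge = 39.64 − 23.25 = 16.39.
Deadweight loss = ½ × 1.5176 × 16.39 = $12.44.

$12.44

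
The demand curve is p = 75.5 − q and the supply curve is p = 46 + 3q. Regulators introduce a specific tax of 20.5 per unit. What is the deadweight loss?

52.53

Competitive equilibrium: 75.5 − q = 46 + 3q → q* = 7.375, p* = 68.125.
With the tax, the buyer price exceeds the seller price by 20.5: (75.5 − q) − (46 + 3q) = 20.5 → q' = 2.25.
Δq = 7.375 − 2.25 = 5.125; the wedge equals the tax, 20.5.
Deadweight loss = ½ × 5.125 × 20.5 = 52.53.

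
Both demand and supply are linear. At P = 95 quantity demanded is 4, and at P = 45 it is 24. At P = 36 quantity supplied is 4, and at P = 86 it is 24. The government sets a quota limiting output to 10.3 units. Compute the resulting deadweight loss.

75.625

Demand slope = (45 − 95)/(24 − 4) = −2.5, so P = 105 − 2.5Q.
Supply slope = (86 − 36)/(24 − 4) = 2.5, so P = 26 + 2.5Q.
Competitive equilibrium: 105 − 2.5Q = 26 + 2.5Q → Q* = 15.8, P* = 65.5.
At Q = 10.3: demand price = 105 − 2.5·10.3 = 79.25; supply price = 26 + 2.5·10.3 = 51.75.
ΔQ = 15.8 − 10.3 = 5.5; wedge = 79.25 − 51.75 = 27.5.
DWL = ½ × 5.5 × 27.5 = 75.625.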